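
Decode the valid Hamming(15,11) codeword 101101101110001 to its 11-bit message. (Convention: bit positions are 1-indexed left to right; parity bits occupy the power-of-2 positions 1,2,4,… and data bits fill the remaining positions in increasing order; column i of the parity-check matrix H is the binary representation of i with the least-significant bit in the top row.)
Parity bits occupy power-of-2 positions; data bits are at positions {3,5,6,7,9,10,11,12,13,14,15} (1-indexed).
Extract: c[3]=1 c[5]=0 c[6]=1 c[7]=1 c[9]=1 c[10]=1 c[11]=1 c[12]=0 c[13]=0 c[14]=0 c[15]=1
Data = 10111110001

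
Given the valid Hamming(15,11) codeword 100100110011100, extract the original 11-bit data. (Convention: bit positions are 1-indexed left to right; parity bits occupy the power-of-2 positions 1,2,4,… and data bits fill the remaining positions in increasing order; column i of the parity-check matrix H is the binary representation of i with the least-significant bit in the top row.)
Parity bits occupy power-of-2 positions; data bits are at positions {3,5,6,7,9,10,11,12,13,14,15} (1-indexed).
Extract: c[3]=0 c[5]=0 c[6]=0 c[7]=1 c[9]=0 c[10]=0 c[11]=1 c[12]=1 c[13]=1 c[14]=0 c[15]=0
Data = 00010011100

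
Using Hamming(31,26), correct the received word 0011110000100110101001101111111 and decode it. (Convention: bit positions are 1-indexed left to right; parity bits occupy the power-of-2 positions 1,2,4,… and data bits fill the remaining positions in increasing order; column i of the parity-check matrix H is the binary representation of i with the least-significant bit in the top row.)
Syndrome s = H · r^T (mod 2), r = 0011110000100110101001101111111:
  s[0] = (1010101010101010101010101010101)·(0011110000100110101001101111111) mod 2 = 0+0+1+0+1+0+0+0+0+0+1+0+0+0+1+0+1+0+1+0+0+0+1+0+1+0+1+0+1+0+1 mod 2 = 1
  s[1] = (0110011001100110011001100110011)·(0011110000100110101001101111111) mod 2 = 0+0+1+0+0+1+0+0+0+0+1+0+0+1+1+0+0+0+1+0+0+1+1+0+0+1+1+0+0+1+1 mod 2 = 0
  s[2] = (0001111000011110000111100001111)·(0011110000100110101001101111111) mod 2 = 0+0+0+1+1+1+0+0+0+0+0+0+0+1+1+0+0+0+0+0+0+1+1+0+0+0+0+1+1+1+1 mod 2 = 1
  s[3] = (0000000111111110000000011111111)·(0011110000100110101001101111111) mod 2 = 0+0+0+0+0+0+0+0+0+0+1+0+0+1+1+0+0+0+0+0+0+0+0+0+1+1+1+1+1+1+1 mod 2 = 0
  s[4] = (0000000000000001111111111111111)·(0011110000100110101001101111111) mod 2 = 0+0+0+0+0+0+0+0+0+0+0+0+0+0+0+0+1+0+1+0+0+1+1+0+1+1+1+1+1+1+1 mod 2 = 1
Syndrome = 10101
Column 21 of H equals this syndrome → error at bit 21 (1-indexed).
Flip bit 21: 0011110000100110101001101111111 → 0011110000100110101011101111111
Extract data bits at positions {3,5,6,7,9,10,11,12,13,14,15,17,18,19,20,21,22,23,24,25,26,27,28,29,30,31}: 11100010011101011101111111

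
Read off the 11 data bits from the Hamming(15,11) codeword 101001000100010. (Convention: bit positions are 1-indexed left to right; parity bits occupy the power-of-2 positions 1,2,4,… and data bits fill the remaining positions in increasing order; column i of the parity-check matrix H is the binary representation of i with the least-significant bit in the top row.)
Parity bits occupy power-of-2 positions; data bits are at positions {3,5,6,7,9,10,11,12,13,14,15} (1-indexed).
Extract: c[3]=1 c[5]=0 c[6]=1 c[7]=0 c[9]=0 c[10]=1 c[11]=0 c[12]=0 c[13]=0 c[14]=1 c[15]=0
Data = 10100100010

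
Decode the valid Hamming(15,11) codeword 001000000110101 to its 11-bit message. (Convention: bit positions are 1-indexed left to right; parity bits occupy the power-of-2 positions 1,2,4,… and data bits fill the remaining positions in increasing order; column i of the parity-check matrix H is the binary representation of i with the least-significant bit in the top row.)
Parity bits occupy power-of-2 positions; data bits are at positions {3,5,6,7,9,10,11,12,13,14,15} (1-indexed).
Extract: c[3]=1 c[5]=0 c[6]=0 c[7]=0 c[9]=0 c[10]=1 c[11]=1 c[12]=0 c[13]=1 c[14]=0 c[15]=1
Data = 10000110101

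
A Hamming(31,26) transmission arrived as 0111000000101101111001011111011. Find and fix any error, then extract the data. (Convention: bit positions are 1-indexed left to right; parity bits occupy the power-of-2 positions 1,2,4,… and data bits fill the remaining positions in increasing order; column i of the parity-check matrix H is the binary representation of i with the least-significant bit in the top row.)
Syndrome s = H · r^T (mod 2), r = 0111000000101101111001011111011:
  s[0] = (1010101010101010101010101010101)·(0111000000101101111001011111011) mod 2 = 0+0+1+0+0+0+0+0+0+0+1+0+1+0+0+0+1+0+1+0+0+0+0+0+1+0+1+0+0+0+1 mod 2 = 0
  s[1] = (0110011001100110011001100110011)·(0111000000101101111001011111011) mod 2 = 0+1+1+0+0+0+0+0+0+0+1+0+0+1+0+0+0+1+1+0+0+1+0+0+0+1+1+0+0+1+1 mod 2 = 1
  s[2] = (0001111000011110000111100001111)·(0111000000101101111001011111011) mod 2 = 0+0+0+1+0+0+0+0+0+0+0+0+1+1+0+0+0+0+0+0+0+1+0+0+0+0+0+1+0+1+1 mod 2 = 1
  s[3] = (0000000111111110000000011111111)·(0111000000101101111001011111011) mod 2 = 0+0+0+0+0+0+0+0+0+0+1+0+1+1+0+0+0+0+0+0+0+0+0+1+1+1+1+1+0+1+1 mod 2 = 0
  s[4] = (0000000000000001111111111111111)·(0111000000101101111001011111011) mod 2 = 0+0+0+0+0+0+0+0+0+0+0+0+0+0+0+1+1+1+1+0+0+1+0+1+1+1+1+1+0+1+1 mod 2 = 0
Syndrome = 01100
Column 6 of H equals this syndrome → error at bit 6 (1-indexed).
Flip bit 6: 0111000000101101111001011111011 → 0111010000101101111001011111011
Extract data bits at positions {3,5,6,7,9,10,11,12,13,14,15,17,18,19,20,21,22,23,24,25,26,27,28,29,30,31}: 10100010110111001011111011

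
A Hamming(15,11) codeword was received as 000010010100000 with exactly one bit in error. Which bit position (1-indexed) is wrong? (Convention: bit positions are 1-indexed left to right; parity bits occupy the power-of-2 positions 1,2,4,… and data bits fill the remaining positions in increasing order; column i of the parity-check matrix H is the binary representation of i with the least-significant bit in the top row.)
Syndrome s = H · r^T (mod 2), r = 000010010100000:
  s[0] = (101010101010101)·(000010010100000) mod 2 = 0+0+0+0+1+0+0+0+0+0+0+0+0+0+0 mod 2 = 1
  s[1] = (011001100110011)·(000010010100000) mod 2 = 0+0+0+0+0+0+0+0+0+1+0+0+0+0+0 mod 2 = 1
  s[2] = (000111100001111)·(000010010100000) mod 2 = 0+0+0+0+1+0+0+0+0+0+0+0+0+0+0 mod 2 = 1
  s[3] = (000000011111111)·(000010010100000) mod 2 = 0+0+0+0+0+0+0+1+0+1+0+0+0+0+0 mod 2 = 0
Syndrome = 1110
Column i of H is the binary representation of i, so the syndrome is the binary index of the flipped bit.
Read s = 1110 with s[0] as LSB: 1·2^0 + 1·2^1 + 1·2^2 + 0·2^3 = 7.
Error is at bit position 7.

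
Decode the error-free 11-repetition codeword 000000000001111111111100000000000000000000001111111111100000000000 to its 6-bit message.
Split into 11-bit blocks: 00000000000 11111111111 00000000000 00000000000 11111111111 00000000000
Data = 010010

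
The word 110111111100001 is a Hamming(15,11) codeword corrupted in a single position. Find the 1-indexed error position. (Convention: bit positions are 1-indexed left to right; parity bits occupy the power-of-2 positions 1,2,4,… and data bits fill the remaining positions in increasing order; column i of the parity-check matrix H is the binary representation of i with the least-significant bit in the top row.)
Syndrome s = H · r^T (mod 2), r = 110111111100001:
  s[0] = (101010101010101)·(110111111100001) mod 2 = 1+0+0+0+1+0+1+0+1+0+0+0+0+0+1 mod 2 = 1
  s[1] = (011001100110011)·(110111111100001) mod 2 = 0+1+0+0+0+1+1+0+0+1+0+0+0+0+1 mod 2 = 1
  s[2] = (000111100001111)·(110111111100001) mod 2 = 0+0+0+1+1+1+1+0+0+0+0+0+0+0+1 mod 2 = 1
  s[3] = (000000011111111)·(110111111100001) mod 2 = 0+0+0+0+0+0+0+1+1+1+0+0+0+0+1 mod 2 = 0
Syndrome = 1110
Column i of H is the binary representation of i, so the syndrome is the binary index of the flipped bit.
Read s = 1110 with s[0] as LSB: 1·2^0 + 1·2^1 + 1·2^2 + 0·2^3 = 7.
Error is at bit position 7.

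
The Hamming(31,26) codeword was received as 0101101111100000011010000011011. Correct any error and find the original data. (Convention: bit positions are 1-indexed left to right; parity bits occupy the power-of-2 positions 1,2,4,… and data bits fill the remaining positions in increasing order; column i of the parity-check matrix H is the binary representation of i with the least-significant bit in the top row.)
Syndrome s = H · r^T (mod 2), r = 0101101111100000011010000011011:
  s[0] = (1010101010101010101010101010101)·(0101101111100000011010000011011) mod 2 = 0+0+0+0+1+0+1+0+1+0+1+0+0+0+0+0+0+0+1+0+1+0+0+0+0+0+1+0+0+0+1 mod 2 = 0
  s[1] = (0110011001100110011001100110011)·(0101101111100000011010000011011) mod 2 = 0+1+0+0+0+0+1+0+0+1+1+0+0+0+0+0+0+1+1+0+0+0+0+0+0+0+1+0+0+1+1 mod 2 = 1
  s[2] = (0001111000011110000111100001111)·(0101101111100000011010000011011) mod 2 = 0+0+0+1+1+0+1+0+0+0+0+0+0+0+0+0+0+0+0+0+1+0+0+0+0+0+0+1+0+1+1 mod 2 = 1
  s[3] = (0000000111111110000000011111111)·(0101101111100000011010000011011) mod 2 = 0+0+0+0+0+0+0+1+1+1+1+0+0+0+0+0+0+0+0+0+0+0+0+0+0+0+1+1+0+1+1 mod 2 = 0
  s[4] = (0000000000000001111111111111111)·(0101101111100000011010000011011) mod 2 = 0+0+0+0+0+0+0+0+0+0+0+0+0+0+0+0+0+1+1+0+1+0+0+0+0+0+1+1+0+1+1 mod 2 = 1
Syndrome = 01101
Column 22 of H equals this syndrome → error at bit 22 (1-indexed).
Flip bit 22: 0101101111100000011010000011011 → 0101101111100000011011000011011
Extract data bits at positions {3,5,6,7,9,10,11,12,13,14,15,17,18,19,20,21,22,23,24,25,26,27,28,29,30,31}: 01011110000011011000011011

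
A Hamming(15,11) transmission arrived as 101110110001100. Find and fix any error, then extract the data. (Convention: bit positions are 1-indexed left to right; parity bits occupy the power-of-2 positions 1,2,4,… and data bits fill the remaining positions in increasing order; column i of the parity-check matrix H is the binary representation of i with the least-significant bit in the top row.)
Syndrome s = H · r^T (mod 2), r = 101110110001100:
  s[0] = (101010101010101)·(101110110001100) mod 2 = 1+0+1+0+1+0+1+0+0+0+0+0+1+0+0 mod 2 = 1
  s[1] = (011001100110011)·(101110110001100) mod 2 = 0+0+1+0+0+0+1+0+0+0+0+0+0+0+0 mod 2 = 0
  s[2] = (000111100001111)·(101110110001100) mod 2 = 0+0+0+1+1+0+1+0+0+0+0+1+1+0+0 mod 2 = 1
  s[3] = (000000011111111)·(101110110001100) mod 2 = 0+0+0+0+0+0+0+1+0+0+0+1+1+0+0 mod 2 = 1
Syndrome = 1011
Column 13 of H equals this syndrome → error at bit 13 (1-indexed).
Flip bit 13: 101110110001100 → 101110110001000
Extract data bits at positions {3,5,6,7,9,10,11,12,13,14,15}: 11010001000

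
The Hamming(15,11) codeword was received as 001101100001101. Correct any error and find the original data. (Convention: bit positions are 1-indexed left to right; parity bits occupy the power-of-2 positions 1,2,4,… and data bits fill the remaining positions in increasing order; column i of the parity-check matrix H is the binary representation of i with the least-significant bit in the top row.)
Syndrome s = H · r^T (mod 2), r = 001101100001101:
  s[0] = (101010101010101)·(001101100001101) mod 2 = 0+0+1+0+0+0+1+0+0+0+0+0+1+0+1 mod 2 = 0
  s[1] = (011001100110011)·(001101100001101) mod 2 = 0+0+1+0+0+1+1+0+0+0+0+0+0+0+1 mod 2 = 0
  s[2] = (000111100001111)·(001101100001101) mod 2 = 0+0+0+1+0+1+1+0+0+0+0+1+1+0+1 mod 2 = 0
  s[3] = (000000011111111)·(001101100001101) mod 2 = 0+0+0+0+0+0+0+0+0+0+0+1+1+0+1 mod 2 = 1
Syndrome = 0001
Column 8 of H equals this syndrome → error at bit 8 (1-indexed).
Flip bit 8: 001101100001101 → 001101110001101
Extract data bits at positions {3,5,6,7,9,10,11,12,13,14,15}: 10110001101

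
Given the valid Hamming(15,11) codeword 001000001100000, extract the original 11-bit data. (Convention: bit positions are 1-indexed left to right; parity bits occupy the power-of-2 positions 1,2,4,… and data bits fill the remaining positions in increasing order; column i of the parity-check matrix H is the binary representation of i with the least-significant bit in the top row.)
Parity bits occupy power-of-2 positions; data bits are at positions {3,5,6,7,9,10,11,12,13,14,15} (1-indexed).
Extract: c[3]=1 c[5]=0 c[6]=0 c[7]=0 c[9]=1 c[10]=1 c[11]=0 c[12]=0 c[13]=0 c[14]=0 c[15]=0
Data = 10001100000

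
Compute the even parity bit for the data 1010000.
Sum of data bits: 1+0+1+0+0+0+0 = 2.
2 mod 2 = 0, so parity bit = 0.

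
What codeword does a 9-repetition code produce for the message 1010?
Repeat each bit 9× and concatenate:
1→111111111  0→000000000  1→111111111  0→000000000
Codeword = 111111111000000000111111111000000000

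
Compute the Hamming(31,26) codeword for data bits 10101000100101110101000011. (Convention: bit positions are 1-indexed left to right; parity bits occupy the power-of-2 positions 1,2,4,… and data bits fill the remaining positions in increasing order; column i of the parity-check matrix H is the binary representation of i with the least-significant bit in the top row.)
Codeword c = d · G (mod 2), d = 10101000100101110101000011:
  c[0] = d·G[:,0] = (10101000100101110101000011)·(11011010101101010101010101) mod 2 = 1+0+0+0+1+0+0+0+1+0+0+1+0+1+0+1+0+1+0+1+0+0+0+0+0+1 mod 2 = 1
  c[1] = d·G[:,1] = (10101000100101110101000011)·(10110110011011001100110011) mod 2 = 1+0+1+0+0+0+0+0+0+0+0+0+0+1+0+0+0+1+0+0+0+0+0+0+1+1 mod 2 = 0
  c[2] = d·G[:,2] = (10101000100101110101000011)·(10000000000000000000000000) mod 2 = 1+0+0+0+0+0+0+0+0+0+0+0+0+0+0+0+0+0+0+0+0+0+0+0+0+0 mod 2 = 1
  c[3] = d·G[:,3] = (10101000100101110101000011)·(01110001111000111100001111) mod 2 = 0+0+1+0+0+0+0+0+1+0+0+0+0+0+1+1+0+1+0+0+0+0+0+0+1+1 mod 2 = 1
  c[4] = d·G[:,4] = (10101000100101110101000011)·(01000000000000000000000000) mod 2 = 0+0+0+0+0+0+0+0+0+0+0+0+0+0+0+0+0+0+0+0+0+0+0+0+0+0 mod 2 = 0
  c[5] = d·G[:,5] = (10101000100101110101000011)·(00100000000000000000000000) mod 2 = 0+0+1+0+0+0+0+0+0+0+0+0+0+0+0+0+0+0+0+0+0+0+0+0+0+0 mod 2 = 1
  c[6] = d·G[:,6] = (10101000100101110101000011)·(00010000000000000000000000) mod 2 = 0+0+0+0+0+0+0+0+0+0+0+0+0+0+0+0+0+0+0+0+0+0+0+0+0+0 mod 2 = 0
  c[7] = d·G[:,7] = (10101000100101110101000011)·(00001111111000000011111111) mod 2 = 0+0+0+0+1+0+0+0+1+0+0+0+0+0+0+0+0+0+0+1+0+0+0+0+1+1 mod 2 = 1
  c[8] = d·G[:,8] = (10101000100101110101000011)·(00001000000000000000000000) mod 2 = 0+0+0+0+1+0+0+0+0+0+0+0+0+0+0+0+0+0+0+0+0+0+0+0+0+0 mod 2 = 1
  c[9] = d·G[:,9] = (10101000100101110101000011)·(00000100000000000000000000) mod 2 = 0+0+0+0+0+0+0+0+0+0+0+0+0+0+0+0+0+0+0+0+0+0+0+0+0+0 mod 2 = 0
  c[10] = d·G[:,10] = (10101000100101110101000011)·(00000010000000000000000000) mod 2 = 0+0+0+0+0+0+0+0+0+0+0+0+0+0+0+0+0+0+0+0+0+0+0+0+0+0 mod 2 = 0
  c[11] = d·G[:,11] = (10101000100101110101000011)·(00000001000000000000000000) mod 2 = 0+0+0+0+0+0+0+0+0+0+0+0+0+0+0+0+0+0+0+0+0+0+0+0+0+0 mod 2 = 0
  c[12] = d·G[:,12] = (10101000100101110101000011)·(00000000100000000000000000) mod 2 = 0+0+0+0+0+0+0+0+1+0+0+0+0+0+0+0+0+0+0+0+0+0+0+0+0+0 mod 2 = 1
  c[13] = d·G[:,13] = (10101000100101110101000011)·(00000000010000000000000000) mod 2 = 0+0+0+0+0+0+0+0+0+0+0+0+0+0+0+0+0+0+0+0+0+0+0+0+0+0 mod 2 = 0
  c[14] = d·G[:,14] = (10101000100101110101000011)·(00000000001000000000000000) mod 2 = 0+0+0+0+0+0+0+0+0+0+0+0+0+0+0+0+0+0+0+0+0+0+0+0+0+0 mod 2 = 0
  c[15] = d·G[:,15] = (10101000100101110101000011)·(00000000000111111111111111) mod 2 = 0+0+0+0+0+0+0+0+0+0+0+1+0+1+1+1+0+1+0+1+0+0+0+0+1+1 mod 2 = 0
  c[16] = d·G[:,16] = (10101000100101110101000011)·(00000000000100000000000000) mod 2 = 0+0+0+0+0+0+0+0+0+0+0+1+0+0+0+0+0+0+0+0+0+0+0+0+0+0 mod 2 = 1
  c[17] = d·G[:,17] = (10101000100101110101000011)·(00000000000010000000000000) mod 2 = 0+0+0+0+0+0+0+0+0+0+0+0+0+0+0+0+0+0+0+0+0+0+0+0+0+0 mod 2 = 0
  c[18] = d·G[:,18] = (10101000100101110101000011)·(00000000000001000000000000) mod 2 = 0+0+0+0+0+0+0+0+0+0+0+0+0+1+0+0+0+0+0+0+0+0+0+0+0+0 mod 2 = 1
  c[19] = d·G[:,19] = (10101000100101110101000011)·(00000000000000100000000000) mod 2 = 0+0+0+0+0+0+0+0+0+0+0+0+0+0+1+0+0+0+0+0+0+0+0+0+0+0 mod 2 = 1
  c[20] = d·G[:,20] = (10101000100101110101000011)·(00000000000000010000000000) mod 2 = 0+0+0+0+0+0+0+0+0+0+0+0+0+0+0+1+0+0+0+0+0+0+0+0+0+0 mod 2 = 1
  c[21] = d·G[:,21] = (10101000100101110101000011)·(00000000000000001000000000) mod 2 = 0+0+0+0+0+0+0+0+0+0+0+0+0+0+0+0+0+0+0+0+0+0+0+0+0+0 mod 2 = 0
  c[22] = d·G[:,22] = (10101000100101110101000011)·(00000000000000000100000000) mod 2 = 0+0+0+0+0+0+0+0+0+0+0+0+0+0+0+0+0+1+0+0+0+0+0+0+0+0 mod 2 = 1
  c[23] = d·G[:,23] = (10101000100101110101000011)·(00000000000000000010000000) mod 2 = 0+0+0+0+0+0+0+0+0+0+0+0+0+0+0+0+0+0+0+0+0+0+0+0+0+0 mod 2 = 0
  c[24] = d·G[:,24] = (10101000100101110101000011)·(00000000000000000001000000) mod 2 = 0+0+0+0+0+0+0+0+0+0+0+0+0+0+0+0+0+0+0+1+0+0+0+0+0+0 mod 2 = 1
  c[25] = d·G[:,25] = (10101000100101110101000011)·(00000000000000000000100000) mod 2 = 0+0+0+0+0+0+0+0+0+0+0+0+0+0+0+0+0+0+0+0+0+0+0+0+0+0 mod 2 = 0
  c[26] = d·G[:,26] = (10101000100101110101000011)·(00000000000000000000010000) mod 2 = 0+0+0+0+0+0+0+0+0+0+0+0+0+0+0+0+0+0+0+0+0+0+0+0+0+0 mod 2 = 0
  c[27] = d·G[:,27] = (10101000100101110101000011)·(00000000000000000000001000) mod 2 = 0+0+0+0+0+0+0+0+0+0+0+0+0+0+0+0+0+0+0+0+0+0+0+0+0+0 mod 2 = 0
  c[28] = d·G[:,28] = (10101000100101110101000011)·(00000000000000000000000100) mod 2 = 0+0+0+0+0+0+0+0+0+0+0+0+0+0+0+0+0+0+0+0+0+0+0+0+0+0 mod 2 = 0
  c[29] = d·G[:,29] = (10101000100101110101000011)·(00000000000000000000000010) mod 2 = 0+0+0+0+0+0+0+0+0+0+0+0+0+0+0+0+0+0+0+0+0+0+0+0+1+0 mod 2 = 1
  c[30] = d·G[:,30] = (10101000100101110101000011)·(00000000000000000000000001) mod 2 = 0+0+0+0+0+0+0+0+0+0+0+0+0+0+0+0+0+0+0+0+0+0+0+0+0+1 mod 2 = 1
Codeword = 1011010110001000101110101000011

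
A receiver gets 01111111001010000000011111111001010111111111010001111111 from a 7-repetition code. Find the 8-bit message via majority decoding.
Split into 7-bit blocks and majority-vote each:
  block 1 = 0111111: 6 ones, 1 zeros → 1
  block 2 = 1001010: 3 ones, 4 zeros → 0
  block 3 = 0000000: 0 ones, 7 zeros → 0
  block 4 = 1111111: 7 ones, 0 zeros → 1
  block 5 = 1001010: 3 ones, 4 zeros → 0
  block 6 = 1111111: 7 ones, 0 zeros → 1
  block 7 = 1101000: 3 ones, 4 zeros → 0
  block 8 = 1111111: 7 ones, 0 zeros → 1
Decoded = 10010101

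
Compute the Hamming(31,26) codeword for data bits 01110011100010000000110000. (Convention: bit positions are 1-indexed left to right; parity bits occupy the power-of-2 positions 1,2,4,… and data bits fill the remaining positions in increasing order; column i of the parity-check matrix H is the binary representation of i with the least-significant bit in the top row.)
Codeword c = d · G (mod 2), d = 01110011100010000000110000:
  c[0] = d·G[:,0] = (01110011100010000000110000)·(11011010101101010101010101) mod 2 = 0+1+0+1+0+0+1+0+1+0+0+0+0+0+0+0+0+0+0+0+0+1+0+0+0+0 mod 2 = 1
  c[1] = d·G[:,1] = (01110011100010000000110000)·(10110110011011001100110011) mod 2 = 0+0+1+1+0+0+1+0+0+0+0+0+1+0+0+0+0+0+0+0+1+1+0+0+0+0 mod 2 = 0
  c[2] = d·G[:,2] = (01110011100010000000110000)·(10000000000000000000000000) mod 2 = 0+0+0+0+0+0+0+0+0+0+0+0+0+0+0+0+0+0+0+0+0+0+0+0+0+0 mod 2 = 0
  c[3] = d·G[:,3] = (01110011100010000000110000)·(01110001111000111100001111) mod 2 = 0+1+1+1+0+0+0+1+1+0+0+0+0+0+0+0+0+0+0+0+0+0+0+0+0+0 mod 2 = 1
  c[4] = d·G[:,4] = (01110011100010000000110000)·(01000000000000000000000000) mod 2 = 0+1+0+0+0+0+0+0+0+0+0+0+0+0+0+0+0+0+0+0+0+0+0+0+0+0 mod 2 = 1
  c[5] = d·G[:,5] = (01110011100010000000110000)·(00100000000000000000000000) mod 2 = 0+0+1+0+0+0+0+0+0+0+0+0+0+0+0+0+0+0+0+0+0+0+0+0+0+0 mod 2 = 1
  c[6] = d·G[:,6] = (01110011100010000000110000)·(00010000000000000000000000) mod 2 = 0+0+0+1+0+0+0+0+0+0+0+0+0+0+0+0+0+0+0+0+0+0+0+0+0+0 mod 2 = 1
  c[7] = d·G[:,7] = (01110011100010000000110000)·(00001111111000000011111111) mod 2 = 0+0+0+0+0+0+1+1+1+0+0+0+0+0+0+0+0+0+0+0+1+1+0+0+0+0 mod 2 = 1
  c[8] = d·G[:,8] = (01110011100010000000110000)·(00001000000000000000000000) mod 2 = 0+0+0+0+0+0+0+0+0+0+0+0+0+0+0+0+0+0+0+0+0+0+0+0+0+0 mod 2 = 0
  c[9] = d·G[:,9] = (01110011100010000000110000)·(00000100000000000000000000) mod 2 = 0+0+0+0+0+0+0+0+0+0+0+0+0+0+0+0+0+0+0+0+0+0+0+0+0+0 mod 2 = 0
  c[10] = d·G[:,10] = (01110011100010000000110000)·(00000010000000000000000000) mod 2 = 0+0+0+0+0+0+1+0+0+0+0+0+0+0+0+0+0+0+0+0+0+0+0+0+0+0 mod 2 = 1
  c[11] = d·G[:,11] = (01110011100010000000110000)·(00000001000000000000000000) mod 2 = 0+0+0+0+0+0+0+1+0+0+0+0+0+0+0+0+0+0+0+0+0+0+0+0+0+0 mod 2 = 1
  c[12] = d·G[:,12] = (01110011100010000000110000)·(00000000100000000000000000) mod 2 = 0+0+0+0+0+0+0+0+1+0+0+0+0+0+0+0+0+0+0+0+0+0+0+0+0+0 mod 2 = 1
  c[13] = d·G[:,13] = (01110011100010000000110000)·(00000000010000000000000000) mod 2 = 0+0+0+0+0+0+0+0+0+0+0+0+0+0+0+0+0+0+0+0+0+0+0+0+0+0 mod 2 = 0
  c[14] = d·G[:,14] = (01110011100010000000110000)·(00000000001000000000000000) mod 2 = 0+0+0+0+0+0+0+0+0+0+0+0+0+0+0+0+0+0+0+0+0+0+0+0+0+0 mod 2 = 0
  c[15] = d·G[:,15] = (01110011100010000000110000)·(00000000000111111111111111) mod 2 = 0+0+0+0+0+0+0+0+0+0+0+0+1+0+0+0+0+0+0+0+1+1+0+0+0+0 mod 2 = 1
  c[16] = d·G[:,16] = (01110011100010000000110000)·(00000000000100000000000000) mod 2 = 0+0+0+0+0+0+0+0+0+0+0+0+0+0+0+0+0+0+0+0+0+0+0+0+0+0 mod 2 = 0
  c[17] = d·G[:,17] = (01110011100010000000110000)·(00000000000010000000000000) mod 2 = 0+0+0+0+0+0+0+0+0+0+0+0+1+0+0+0+0+0+0+0+0+0+0+0+0+0 mod 2 = 1
  c[18] = d·G[:,18] = (01110011100010000000110000)·(00000000000001000000000000) mod 2 = 0+0+0+0+0+0+0+0+0+0+0+0+0+0+0+0+0+0+0+0+0+0+0+0+0+0 mod 2 = 0
  c[19] = d·G[:,19] = (01110011100010000000110000)·(00000000000000100000000000) mod 2 = 0+0+0+0+0+0+0+0+0+0+0+0+0+0+0+0+0+0+0+0+0+0+0+0+0+0 mod 2 = 0
  c[20] = d·G[:,20] = (01110011100010000000110000)·(00000000000000010000000000) mod 2 = 0+0+0+0+0+0+0+0+0+0+0+0+0+0+0+0+0+0+0+0+0+0+0+0+0+0 mod 2 = 0
  c[21] = d·G[:,21] = (01110011100010000000110000)·(00000000000000001000000000) mod 2 = 0+0+0+0+0+0+0+0+0+0+0+0+0+0+0+0+0+0+0+0+0+0+0+0+0+0 mod 2 = 0
  c[22] = d·G[:,22] = (01110011100010000000110000)·(00000000000000000100000000) mod 2 = 0+0+0+0+0+0+0+0+0+0+0+0+0+0+0+0+0+0+0+0+0+0+0+0+0+0 mod 2 = 0
  c[23] = d·G[:,23] = (01110011100010000000110000)·(00000000000000000010000000) mod 2 = 0+0+0+0+0+0+0+0+0+0+0+0+0+0+0+0+0+0+0+0+0+0+0+0+0+0 mod 2 = 0
  c[24] = d·G[:,24] = (01110011100010000000110000)·(00000000000000000001000000) mod 2 = 0+0+0+0+0+0+0+0+0+0+0+0+0+0+0+0+0+0+0+0+0+0+0+0+0+0 mod 2 = 0
  c[25] = d·G[:,25] = (01110011100010000000110000)·(00000000000000000000100000) mod 2 = 0+0+0+0+0+0+0+0+0+0+0+0+0+0+0+0+0+0+0+0+1+0+0+0+0+0 mod 2 = 1
  c[26] = d·G[:,26] = (01110011100010000000110000)·(00000000000000000000010000) mod 2 = 0+0+0+0+0+0+0+0+0+0+0+0+0+0+0+0+0+0+0+0+0+1+0+0+0+0 mod 2 = 1
  c[27] = d·G[:,27] = (01110011100010000000110000)·(00000000000000000000001000) mod 2 = 0+0+0+0+0+0+0+0+0+0+0+0+0+0+0+0+0+0+0+0+0+0+0+0+0+0 mod 2 = 0
  c[28] = d·G[:,28] = (01110011100010000000110000)·(00000000000000000000000100) mod 2 = 0+0+0+0+0+0+0+0+0+0+0+0+0+0+0+0+0+0+0+0+0+0+0+0+0+0 mod 2 = 0
  c[29] = d·G[:,29] = (01110011100010000000110000)·(00000000000000000000000010) mod 2 = 0+0+0+0+0+0+0+0+0+0+0+0+0+0+0+0+0+0+0+0+0+0+0+0+0+0 mod 2 = 0
  c[30] = d·G[:,30] = (01110011100010000000110000)·(00000000000000000000000001) mod 2 = 0+0+0+0+0+0+0+0+0+0+0+0+0+0+0+0+0+0+0+0+0+0+0+0+0+0 mod 2 = 0
Codeword = 1001111100111001010000000110000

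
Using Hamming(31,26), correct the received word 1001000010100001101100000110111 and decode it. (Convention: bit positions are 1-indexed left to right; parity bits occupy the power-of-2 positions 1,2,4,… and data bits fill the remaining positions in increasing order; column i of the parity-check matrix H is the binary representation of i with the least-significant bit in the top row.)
Syndrome s = H · r^T (mod 2), r = 1001000010100001101100000110111:
  s[0] = (1010101010101010101010101010101)·(1001000010100001101100000110111) mod 2 = 1+0+0+0+0+0+0+0+1+0+1+0+0+0+0+0+1+0+1+0+0+0+0+0+0+0+1+0+1+0+1 mod 2 = 0
  s[1] = (0110011001100110011001100110011)·(1001000010100001101100000110111) mod 2 = 0+0+0+0+0+0+0+0+0+0+1+0+0+0+0+0+0+0+1+0+0+0+0+0+0+1+1+0+0+1+1 mod 2 = 0
  s[2] = (0001111000011110000111100001111)·(1001000010100001101100000110111) mod 2 = 0+0+0+1+0+0+0+0+0+0+0+0+0+0+0+0+0+0+0+1+0+0+0+0+0+0+0+0+1+1+1 mod 2 = 1
  s[3] = (0000000111111110000000011111111)·(1001000010100001101100000110111) mod 2 = 0+0+0+0+0+0+0+0+1+0+1+0+0+0+0+0+0+0+0+0+0+0+0+0+0+1+1+0+1+1+1 mod 2 = 1
  s[4] = (0000000000000001111111111111111)·(1001000010100001101100000110111) mod 2 = 0+0+0+0+0+0+0+0+0+0+0+0+0+0+0+1+1+0+1+1+0+0+0+0+0+1+1+0+1+1+1 mod 2 = 1
Syndrome = 00111
Column 28 of H equals this syndrome → error at bit 28 (1-indexed).
Flip bit 28: 1001000010100001101100000110111 → 1001000010100001101100000111111
Extract data bits at positions {3,5,6,7,9,10,11,12,13,14,15,17,18,19,20,21,22,23,24,25,26,27,28,29,30,31}: 00001010000101100000111111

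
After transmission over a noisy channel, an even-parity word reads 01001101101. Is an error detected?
Sum of received bits: 0+1+0+0+1+1+0+1+1+0+1 = 6; 6 mod 2 = 0. Result is 0 → no error detected.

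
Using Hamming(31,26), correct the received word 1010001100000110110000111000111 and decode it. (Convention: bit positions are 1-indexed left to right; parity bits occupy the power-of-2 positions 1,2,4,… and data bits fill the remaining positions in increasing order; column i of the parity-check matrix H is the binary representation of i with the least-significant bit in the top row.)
Syndrome s = H · r^T (mod 2), r = 1010001100000110110000111000111:
  s[0] = (1010101010101010101010101010101)·(1010001100000110110000111000111) mod 2 = 1+0+1+0+0+0+1+0+0+0+0+0+0+0+1+0+1+0+0+0+0+0+1+0+1+0+0+0+1+0+1 mod 2 = 1
  s[1] = (0110011001100110011001100110011)·(1010001100000110110000111000111) mod 2 = 0+0+1+0+0+0+1+0+0+0+0+0+0+1+1+0+0+1+0+0+0+0+1+0+0+0+0+0+0+1+1 mod 2 = 0
  s[2] = (0001111000011110000111100001111)·(1010001100000110110000111000111) mod 2 = 0+0+0+0+0+0+1+0+0+0+0+0+0+1+1+0+0+0+0+0+0+0+1+0+0+0+0+0+1+1+1 mod 2 = 1
  s[3] = (0000000111111110000000011111111)·(1010001100000110110000111000111) mod 2 = 0+0+0+0+0+0+0+1+0+0+0+0+0+1+1+0+0+0+0+0+0+0+0+1+1+0+0+0+1+1+1 mod 2 = 0
  s[4] = (0000000000000001111111111111111)·(1010001100000110110000111000111) mod 2 = 0+0+0+0+0+0+0+0+0+0+0+0+0+0+0+0+1+1+0+0+0+0+1+1+1+0+0+0+1+1+1 mod 2 = 0
Syndrome = 10100
Column 5 of H equals this syndrome → error at bit 5 (1-indexed).
Flip bit 5: 1010001100000110110000111000111 → 1010101100000110110000111000111
Extract data bits at positions {3,5,6,7,9,10,11,12,13,14,15,17,18,19,20,21,22,23,24,25,26,27,28,29,30,31}: 11010000011110000111000111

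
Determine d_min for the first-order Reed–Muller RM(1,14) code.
d_min = 8192 (RM(1,14) has length 16384 and minimum distance 2^(m−1) = 8192).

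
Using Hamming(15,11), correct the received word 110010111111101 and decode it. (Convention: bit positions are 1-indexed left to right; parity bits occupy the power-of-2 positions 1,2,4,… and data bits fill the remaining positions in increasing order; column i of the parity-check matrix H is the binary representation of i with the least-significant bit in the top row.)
Syndrome s = H · r^T (mod 2), r = 110010111111101:
  s[0] = (101010101010101)·(110010111111101) mod 2 = 1+0+0+0+1+0+1+0+1+0+1+0+1+0+1 mod 2 = 1
  s[1] = (011001100110011)·(110010111111101) mod 2 = 0+1+0+0+0+0+1+0+0+1+1+0+0+0+1 mod 2 = 1
  s[2] = (000111100001111)·(110010111111101) mod 2 = 0+0+0+0+1+0+1+0+0+0+0+1+1+0+1 mod 2 = 1
  s[3] = (000000011111111)·(110010111111101) mod 2 = 0+0+0+0+0+0+0+1+1+1+1+1+1+0+1 mod 2 = 1
Syndrome = 1111
Column 15 of H equals this syndrome → error at bit 15 (1-indexed).
Flip bit 15: 110010111111101 → 110010111111100
Extract data bits at positions {3,5,6,7,9,10,11,12,13,14,15}: 01011111100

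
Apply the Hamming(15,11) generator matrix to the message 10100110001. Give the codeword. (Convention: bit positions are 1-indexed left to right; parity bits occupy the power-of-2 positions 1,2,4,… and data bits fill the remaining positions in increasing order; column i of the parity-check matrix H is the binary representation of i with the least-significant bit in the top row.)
Codeword c = d · G (mod 2), d = 10100110001:
  c[0] = d·G[:,0] = (10100110001)·(11011010101) mod 2 = 1+0+0+0+0+0+1+0+0+0+1 mod 2 = 1
  c[1] = d·G[:,1] = (10100110001)·(10110110011) mod 2 = 1+0+1+0+0+1+1+0+0+0+1 mod 2 = 1
  c[2] = d·G[:,2] = (10100110001)·(10000000000) mod 2 = 1+0+0+0+0+0+0+0+0+0+0 mod 2 = 1
  c[3] = d·G[:,3] = (10100110001)·(01110001111) mod 2 = 0+0+1+0+0+0+0+0+0+0+1 mod 2 = 0
  c[4] = d·G[:,4] = (10100110001)·(01000000000) mod 2 = 0+0+0+0+0+0+0+0+0+0+0 mod 2 = 0
  c[5] = d·G[:,5] = (10100110001)·(00100000000) mod 2 = 0+0+1+0+0+0+0+0+0+0+0 mod 2 = 1
  c[6] = d·G[:,6] = (10100110001)·(00010000000) mod 2 = 0+0+0+0+0+0+0+0+0+0+0 mod 2 = 0
  c[7] = d·G[:,7] = (10100110001)·(00001111111) mod 2 = 0+0+0+0+0+1+1+0+0+0+1 mod 2 = 1
  c[8] = d·G[:,8] = (10100110001)·(00001000000) mod 2 = 0+0+0+0+0+0+0+0+0+0+0 mod 2 = 0
  c[9] = d·G[:,9] = (10100110001)·(00000100000) mod 2 = 0+0+0+0+0+1+0+0+0+0+0 mod 2 = 1
  c[10] = d·G[:,10] = (10100110001)·(00000010000) mod 2 = 0+0+0+0+0+0+1+0+0+0+0 mod 2 = 1
  c[11] = d·G[:,11] = (10100110001)·(00000001000) mod 2 = 0+0+0+0+0+0+0+0+0+0+0 mod 2 = 0
  c[12] = d·G[:,12] = (10100110001)·(00000000100) mod 2 = 0+0+0+0+0+0+0+0+0+0+0 mod 2 = 0
  c[13] = d·G[:,13] = (10100110001)·(00000000010) mod 2 = 0+0+0+0+0+0+0+0+0+0+0 mod 2 = 0
  c[14] = d·G[:,14] = (10100110001)·(00000000001) mod 2 = 0+0+0+0+0+0+0+0+0+0+1 mod 2 = 1
Codeword = 111001010110001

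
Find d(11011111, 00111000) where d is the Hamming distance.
XOR = 11100111, count of 1s = 6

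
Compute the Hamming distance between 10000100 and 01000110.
XOR = 11000010, count of 1s = 3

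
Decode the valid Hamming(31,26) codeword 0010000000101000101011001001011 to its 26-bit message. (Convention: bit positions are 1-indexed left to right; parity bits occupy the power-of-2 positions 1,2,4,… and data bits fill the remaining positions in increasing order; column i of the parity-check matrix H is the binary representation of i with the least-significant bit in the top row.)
Parity bits occupy power-of-2 positions; data bits are at positions {3,5,6,7,9,10,11,12,13,14,15,17,18,19,20,21,22,23,24,25,26,27,28,29,30,31} (1-indexed).
Extract: c[3]=1 c[5]=0 c[6]=0 c[7]=0 c[9]=0 c[10]=0 c[11]=1 c[12]=0 c[13]=1 c[14]=0 c[15]=0 c[17]=1 c[18]=0 c[19]=1 c[20]=0 c[21]=1 c[22]=1 c[23]=0 c[24]=0 c[25]=1 c[26]=0 c[27]=0 c[28]=1 c[29]=0 c[30]=1 c[31]=1
Data = 10000010100101011001001011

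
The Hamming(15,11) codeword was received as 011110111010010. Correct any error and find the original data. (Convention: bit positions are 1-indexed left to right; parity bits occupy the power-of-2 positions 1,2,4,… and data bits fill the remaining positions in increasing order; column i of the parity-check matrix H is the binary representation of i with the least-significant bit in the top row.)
Syndrome s = H · r^T (mod 2), r = 011110111010010:
  s[0] = (101010101010101)·(011110111010010) mod 2 = 0+0+1+0+1+0+1+0+1+0+1+0+0+0+0 mod 2 = 1
  s[1] = (011001100110011)·(011110111010010) mod 2 = 0+1+1+0+0+0+1+0+0+0+1+0+0+1+0 mod 2 = 1
  s[2] = (000111100001111)·(011110111010010) mod 2 = 0+0+0+1+1+0+1+0+0+0+0+0+0+1+0 mod 2 = 0
  s[3] = (000000011111111)·(011110111010010) mod 2 = 0+0+0+0+0+0+0+1+1+0+1+0+0+1+0 mod 2 = 0
Syndrome = 1100
Column 3 of H equals this syndrome → error at bit 3 (1-indexed).
Flip bit 3: 011110111010010 → 010110111010010
Extract data bits at positions {3,5,6,7,9,10,11,12,13,14,15}: 01011010010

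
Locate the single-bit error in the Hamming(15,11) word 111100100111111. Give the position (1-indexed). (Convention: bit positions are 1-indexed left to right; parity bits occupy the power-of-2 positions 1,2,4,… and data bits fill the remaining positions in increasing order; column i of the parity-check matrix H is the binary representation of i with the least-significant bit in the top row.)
Syndrome s = H · r^T (mod 2), r = 111100100111111:
  s[0] = (101010101010101)·(111100100111111) mod 2 = 1+0+1+0+0+0+1+0+0+0+1+0+1+0+1 mod 2 = 0
  s[1] = (011001100110011)·(111100100111111) mod 2 = 0+1+1+0+0+0+1+0+0+1+1+0+0+1+1 mod 2 = 1
  s[2] = (000111100001111)·(111100100111111) mod 2 = 0+0+0+1+0+0+1+0+0+0+0+1+1+1+1 mod 2 = 0
  s[3] = (000000011111111)·(111100100111111) mod 2 = 0+0+0+0+0+0+0+0+0+1+1+1+1+1+1 mod 2 = 0
Syndrome = 0100
Column i of H is the binary representation of i, so the syndrome is the binary index of the flipped bit.
Read s = 0100 with s[0] as LSB: 0·2^0 + 1·2^1 + 0·2^2 + 0·2^3 = 2.
Error is at bit position 2.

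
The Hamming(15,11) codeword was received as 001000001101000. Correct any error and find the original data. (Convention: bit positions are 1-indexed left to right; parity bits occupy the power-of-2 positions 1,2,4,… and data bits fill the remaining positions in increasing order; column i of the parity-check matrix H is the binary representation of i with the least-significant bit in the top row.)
Syndrome s = H · r^T (mod 2), r = 001000001101000:
  s[0] = (101010101010101)·(001000001101000) mod 2 = 0+0+1+0+0+0+0+0+1+0+0+0+0+0+0 mod 2 = 0
  s[1] = (011001100110011)·(001000001101000) mod 2 = 0+0+1+0+0+0+0+0+0+1+0+0+0+0+0 mod 2 = 0
  s[2] = (000111100001111)·(001000001101000) mod 2 = 0+0+0+0+0+0+0+0+0+0+0+1+0+0+0 mod 2 = 1
  s[3] = (000000011111111)·(001000001101000) mod 2 = 0+0+0+0+0+0+0+0+1+1+0+1+0+0+0 mod 2 = 1
Syndrome = 0011
Column 12 of H equals this syndrome → error at bit 12 (1-indexed).
Flip bit 12: 001000001101000 → 001000001100000
Extract data bits at positions {3,5,6,7,9,10,11,12,13,14,15}: 10001100000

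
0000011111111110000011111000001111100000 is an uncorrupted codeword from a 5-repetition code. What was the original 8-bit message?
Split into 5-bit blocks: 00000 11111 11111 00000 11111 00000 11111 00000
Data = 01101010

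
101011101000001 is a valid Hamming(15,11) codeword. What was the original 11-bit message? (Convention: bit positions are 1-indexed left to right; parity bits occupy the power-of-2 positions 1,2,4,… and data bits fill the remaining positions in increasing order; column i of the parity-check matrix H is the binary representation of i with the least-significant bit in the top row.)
Parity bits occupy power-of-2 positions; data bits are at positions {3,5,6,7,9,10,11,12,13,14,15} (1-indexed).
Extract: c[3]=1 c[5]=1 c[6]=1 c[7]=1 c[9]=1 c[10]=0 c[11]=0 c[12]=0 c[13]=0 c[14]=0 c[15]=1
Data = 11111000001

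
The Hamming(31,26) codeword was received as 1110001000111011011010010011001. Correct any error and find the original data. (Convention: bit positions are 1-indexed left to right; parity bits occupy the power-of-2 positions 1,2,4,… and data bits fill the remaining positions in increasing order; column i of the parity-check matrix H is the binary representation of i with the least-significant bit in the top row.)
Syndrome s = H · r^T (mod 2), r = 1110001000111011011010010011001:
  s[0] = (1010101010101010101010101010101)·(1110001000111011011010010011001) mod 2 = 1+0+1+0+0+0+1+0+0+0+1+0+1+0+1+0+0+0+1+0+1+0+0+0+0+0+1+0+0+0+1 mod 2 = 0
  s[1] = (0110011001100110011001100110011)·(1110001000111011011010010011001) mod 2 = 0+1+1+0+0+0+1+0+0+0+1+0+0+0+1+0+0+1+1+0+0+0+0+0+0+0+1+0+0+0+1 mod 2 = 1
  s[2] = (0001111000011110000111100001111)·(1110001000111011011010010011001) mod 2 = 0+0+0+0+0+0+1+0+0+0+0+1+1+0+1+0+0+0+0+0+1+0+0+0+0+0+0+1+0+0+1 mod 2 = 1
  s[3] = (0000000111111110000000011111111)·(1110001000111011011010010011001) mod 2 = 0+0+0+0+0+0+0+0+0+0+1+1+1+0+1+0+0+0+0+0+0+0+0+1+0+0+1+1+0+0+1 mod 2 = 0
  s[4] = (0000000000000001111111111111111)·(1110001000111011011010010011001) mod 2 = 0+0+0+0+0+0+0+0+0+0+0+0+0+0+0+1+0+1+1+0+1+0+0+1+0+0+1+1+0+0+1 mod 2 = 0
Syndrome = 01100
Column 6 of H equals this syndrome → error at bit 6 (1-indexed).
Flip bit 6: 1110001000111011011010010011001 → 1110011000111011011010010011001
Extract data bits at positions {3,5,6,7,9,10,11,12,13,14,15,17,18,19,20,21,22,23,24,25,26,27,28,29,30,31}: 10110011101011010010011001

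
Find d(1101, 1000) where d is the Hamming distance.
XOR = 0101, count of 1s = 2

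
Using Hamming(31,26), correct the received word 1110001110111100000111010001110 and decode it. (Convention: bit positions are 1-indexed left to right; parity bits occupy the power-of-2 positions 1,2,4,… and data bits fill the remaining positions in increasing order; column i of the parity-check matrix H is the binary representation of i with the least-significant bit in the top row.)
Syndrome s = H · r^T (mod 2), r = 1110001110111100000111010001110:
  s[0] = (1010101010101010101010101010101)·(1110001110111100000111010001110) mod 2 = 1+0+1+0+0+0+1+0+1+0+1+0+1+0+0+0+0+0+0+0+1+0+0+0+0+0+0+0+1+0+0 mod 2 = 0
  s[1] = (0110011001100110011001100110011)·(1110001110111100000111010001110) mod 2 = 0+1+1+0+0+0+1+0+0+0+1+0+0+1+0+0+0+0+0+0+0+1+0+0+0+0+0+0+0+1+0 mod 2 = 1
  s[2] = (0001111000011110000111100001111)·(1110001110111100000111010001110) mod 2 = 0+0+0+0+0+0+1+0+0+0+0+1+1+1+0+0+0+0+0+1+1+1+0+0+0+0+0+1+1+1+0 mod 2 = 0
  s[3] = (0000000111111110000000011111111)·(1110001110111100000111010001110) mod 2 = 0+0+0+0+0+0+0+1+1+0+1+1+1+1+0+0+0+0+0+0+0+0+0+1+0+0+0+1+1+1+0 mod 2 = 0
  s[4] = (0000000000000001111111111111111)·(1110001110111100000111010001110) mod 2 = 0+0+0+0+0+0+0+0+0+0+0+0+0+0+0+0+0+0+0+1+1+1+0+1+0+0+0+1+1+1+0 mod 2 = 1
Syndrome = 01001
Column 18 of H equals this syndrome → error at bit 18 (1-indexed).
Flip bit 18: 1110001110111100000111010001110 → 1110001110111100010111010001110
Extract data bits at positions {3,5,6,7,9,10,11,12,13,14,15,17,18,19,20,21,22,23,24,25,26,27,28,29,30,31}: 10011011110010111010001110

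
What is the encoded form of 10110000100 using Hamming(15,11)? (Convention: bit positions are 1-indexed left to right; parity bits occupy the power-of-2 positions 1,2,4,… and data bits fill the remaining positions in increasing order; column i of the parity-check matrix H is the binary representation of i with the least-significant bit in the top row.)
Codeword c = d · G (mod 2), d = 10110000100:
  c[0] = d·G[:,0] = (10110000100)·(11011010101) mod 2 = 1+0+0+1+0+0+0+0+1+0+0 mod 2 = 1
  c[1] = d·G[:,1] = (10110000100)·(10110110011) mod 2 = 1+0+1+1+0+0+0+0+0+0+0 mod 2 = 1
  c[2] = d·G[:,2] = (10110000100)·(10000000000) mod 2 = 1+0+0+0+0+0+0+0+0+0+0 mod 2 = 1
  c[3] = d·G[:,3] = (10110000100)·(01110001111) mod 2 = 0+0+1+1+0+0+0+0+1+0+0 mod 2 = 1
  c[4] = d·G[:,4] = (10110000100)·(01000000000) mod 2 = 0+0+0+0+0+0+0+0+0+0+0 mod 2 = 0
  c[5] = d·G[:,5] = (10110000100)·(00100000000) mod 2 = 0+0+1+0+0+0+0+0+0+0+0 mod 2 = 1
  c[6] = d·G[:,6] = (10110000100)·(00010000000) mod 2 = 0+0+0+1+0+0+0+0+0+0+0 mod 2 = 1
  c[7] = d·G[:,7] = (10110000100)·(00001111111) mod 2 = 0+0+0+0+0+0+0+0+1+0+0 mod 2 = 1
  c[8] = d·G[:,8] = (10110000100)·(00001000000) mod 2 = 0+0+0+0+0+0+0+0+0+0+0 mod 2 = 0
  c[9] = d·G[:,9] = (10110000100)·(00000100000) mod 2 = 0+0+0+0+0+0+0+0+0+0+0 mod 2 = 0
  c[10] = d·G[:,10] = (10110000100)·(00000010000) mod 2 = 0+0+0+0+0+0+0+0+0+0+0 mod 2 = 0
  c[11] = d·G[:,11] = (10110000100)·(00000001000) mod 2 = 0+0+0+0+0+0+0+0+0+0+0 mod 2 = 0
  c[12] = d·G[:,12] = (10110000100)·(00000000100) mod 2 = 0+0+0+0+0+0+0+0+1+0+0 mod 2 = 1
  c[13] = d·G[:,13] = (10110000100)·(00000000010) mod 2 = 0+0+0+0+0+0+0+0+0+0+0 mod 2 = 0
  c[14] = d·G[:,14] = (10110000100)·(00000000001) mod 2 = 0+0+0+0+0+0+0+0+0+0+0 mod 2 = 0
Codeword = 111101110000100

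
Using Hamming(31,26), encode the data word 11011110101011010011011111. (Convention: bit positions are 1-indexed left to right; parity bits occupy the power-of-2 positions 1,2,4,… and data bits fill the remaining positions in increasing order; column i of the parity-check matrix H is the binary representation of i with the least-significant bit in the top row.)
Codeword c = d · G (mod 2), d = 11011110101011010011011111:
  c[0] = d·G[:,0] = (11011110101011010011011111)·(11011010101101010101010101) mod 2 = 1+1+0+1+1+0+1+0+1+0+1+0+0+1+0+1+0+0+0+1+0+1+0+1+0+1 mod 2 = 1
  c[1] = d·G[:,1] = (11011110101011010011011111)·(10110110011011001100110011) mod 2 = 1+0+0+1+0+1+1+0+0+0+1+0+1+1+0+0+0+0+0+0+0+1+0+0+1+1 mod 2 = 0
  c[2] = d·G[:,2] = (11011110101011010011011111)·(10000000000000000000000000) mod 2 = 1+0+0+0+0+0+0+0+0+0+0+0+0+0+0+0+0+0+0+0+0+0+0+0+0+0 mod 2 = 1
  c[3] = d·G[:,3] = (11011110101011010011011111)·(01110001111000111100001111) mod 2 = 0+1+0+1+0+0+0+0+1+0+1+0+0+0+0+1+0+0+0+0+0+0+1+1+1+1 mod 2 = 1
  c[4] = d·G[:,4] = (11011110101011010011011111)·(01000000000000000000000000) mod 2 = 0+1+0+0+0+0+0+0+0+0+0+0+0+0+0+0+0+0+0+0+0+0+0+0+0+0 mod 2 = 1
  c[5] = d·G[:,5] = (11011110101011010011011111)·(00100000000000000000000000) mod 2 = 0+0+0+0+0+0+0+0+0+0+0+0+0+0+0+0+0+0+0+0+0+0+0+0+0+0 mod 2 = 0
  c[6] = d·G[:,6] = (11011110101011010011011111)·(00010000000000000000000000) mod 2 = 0+0+0+1+0+0+0+0+0+0+0+0+0+0+0+0+0+0+0+0+0+0+0+0+0+0 mod 2 = 1
  c[7] = d·G[:,7] = (11011110101011010011011111)·(00001111111000000011111111) mod 2 = 0+0+0+0+1+1+1+0+1+0+1+0+0+0+0+0+0+0+1+1+0+1+1+1+1+1 mod 2 = 0
  c[8] = d·G[:,8] = (11011110101011010011011111)·(00001000000000000000000000) mod 2 = 0+0+0+0+1+0+0+0+0+0+0+0+0+0+0+0+0+0+0+0+0+0+0+0+0+0 mod 2 = 1
  c[9] = d·G[:,9] = (11011110101011010011011111)·(00000100000000000000000000) mod 2 = 0+0+0+0+0+1+0+0+0+0+0+0+0+0+0+0+0+0+0+0+0+0+0+0+0+0 mod 2 = 1
  c[10] = d·G[:,10] = (11011110101011010011011111)·(00000010000000000000000000) mod 2 = 0+0+0+0+0+0+1+0+0+0+0+0+0+0+0+0+0+0+0+0+0+0+0+0+0+0 mod 2 = 1
  c[11] = d·G[:,11] = (11011110101011010011011111)·(00000001000000000000000000) mod 2 = 0+0+0+0+0+0+0+0+0+0+0+0+0+0+0+0+0+0+0+0+0+0+0+0+0+0 mod 2 = 0
  c[12] = d·G[:,12] = (11011110101011010011011111)·(00000000100000000000000000) mod 2 = 0+0+0+0+0+0+0+0+1+0+0+0+0+0+0+0+0+0+0+0+0+0+0+0+0+0 mod 2 = 1
  c[13] = d·G[:,13] = (11011110101011010011011111)·(00000000010000000000000000) mod 2 = 0+0+0+0+0+0+0+0+0+0+0+0+0+0+0+0+0+0+0+0+0+0+0+0+0+0 mod 2 = 0
  c[14] = d·G[:,14] = (11011110101011010011011111)·(00000000001000000000000000) mod 2 = 0+0+0+0+0+0+0+0+0+0+1+0+0+0+0+0+0+0+0+0+0+0+0+0+0+0 mod 2 = 1
  c[15] = d·G[:,15] = (11011110101011010011011111)·(00000000000111111111111111) mod 2 = 0+0+0+0+0+0+0+0+0+0+0+0+1+1+0+1+0+0+1+1+0+1+1+1+1+1 mod 2 = 0
  c[16] = d·G[:,16] = (11011110101011010011011111)·(00000000000100000000000000) mod 2 = 0+0+0+0+0+0+0+0+0+0+0+0+0+0+0+0+0+0+0+0+0+0+0+0+0+0 mod 2 = 0
  c[17] = d·G[:,17] = (11011110101011010011011111)·(00000000000010000000000000) mod 2 = 0+0+0+0+0+0+0+0+0+0+0+0+1+0+0+0+0+0+0+0+0+0+0+0+0+0 mod 2 = 1
  c[18] = d·G[:,18] = (11011110101011010011011111)·(00000000000001000000000000) mod 2 = 0+0+0+0+0+0+0+0+0+0+0+0+0+1+0+0+0+0+0+0+0+0+0+0+0+0 mod 2 = 1
  c[19] = d·G[:,19] = (11011110101011010011011111)·(00000000000000100000000000) mod 2 = 0+0+0+0+0+0+0+0+0+0+0+0+0+0+0+0+0+0+0+0+0+0+0+0+0+0 mod 2 = 0
  c[20] = d·G[:,20] = (11011110101011010011011111)·(00000000000000010000000000) mod 2 = 0+0+0+0+0+0+0+0+0+0+0+0+0+0+0+1+0+0+0+0+0+0+0+0+0+0 mod 2 = 1
  c[21] = d·G[:,21] = (11011110101011010011011111)·(00000000000000001000000000) mod 2 = 0+0+0+0+0+0+0+0+0+0+0+0+0+0+0+0+0+0+0+0+0+0+0+0+0+0 mod 2 = 0
  c[22] = d·G[:,22] = (11011110101011010011011111)·(00000000000000000100000000) mod 2 = 0+0+0+0+0+0+0+0+0+0+0+0+0+0+0+0+0+0+0+0+0+0+0+0+0+0 mod 2 = 0
  c[23] = d·G[:,23] = (11011110101011010011011111)·(00000000000000000010000000) mod 2 = 0+0+0+0+0+0+0+0+0+0+0+0+0+0+0+0+0+0+1+0+0+0+0+0+0+0 mod 2 = 1
  c[24] = d·G[:,24] = (11011110101011010011011111)·(00000000000000000001000000) mod 2 = 0+0+0+0+0+0+0+0+0+0+0+0+0+0+0+0+0+0+0+1+0+0+0+0+0+0 mod 2 = 1
  c[25] = d·G[:,25] = (11011110101011010011011111)·(00000000000000000000100000) mod 2 = 0+0+0+0+0+0+0+0+0+0+0+0+0+0+0+0+0+0+0+0+0+0+0+0+0+0 mod 2 = 0
  c[26] = d·G[:,26] = (11011110101011010011011111)·(00000000000000000000010000) mod 2 = 0+0+0+0+0+0+0+0+0+0+0+0+0+0+0+0+0+0+0+0+0+1+0+0+0+0 mod 2 = 1
  c[27] = d·G[:,27] = (11011110101011010011011111)·(00000000000000000000001000) mod 2 = 0+0+0+0+0+0+0+0+0+0+0+0+0+0+0+0+0+0+0+0+0+0+1+0+0+0 mod 2 = 1
  c[28] = d·G[:,28] = (11011110101011010011011111)·(00000000000000000000000100) mod 2 = 0+0+0+0+0+0+0+0+0+0+0+0+0+0+0+0+0+0+0+0+0+0+0+1+0+0 mod 2 = 1
  c[29] = d·G[:,29] = (11011110101011010011011111)·(00000000000000000000000010) mod 2 = 0+0+0+0+0+0+0+0+0+0+0+0+0+0+0+0+0+0+0+0+0+0+0+0+1+0 mod 2 = 1
  c[30] = d·G[:,30] = (11011110101011010011011111)·(00000000000000000000000001) mod 2 = 0+0+0+0+0+0+0+0+0+0+0+0+0+0+0+0+0+0+0+0+0+0+0+0+0+1 mod 2 = 1
Codeword = 1011101011101010011010011011111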